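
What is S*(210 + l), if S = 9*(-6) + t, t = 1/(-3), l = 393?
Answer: -32763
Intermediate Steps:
t = -⅓ ≈ -0.33333
S = -163/3 (S = 9*(-6) - ⅓ = -54 - ⅓ = -163/3 ≈ -54.333)
S*(210 + l) = -163*(210 + 393)/3 = -163/3*603 = -32763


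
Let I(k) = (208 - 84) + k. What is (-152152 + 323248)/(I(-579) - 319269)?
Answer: -42774/79931 ≈ -0.53514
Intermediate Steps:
I(k) = 124 + k
(-152152 + 323248)/(I(-579) - 319269) = (-152152 + 323248)/((124 - 579) - 319269) = 171096/(-455 - 319269) = 171096/(-319724) = 171096*(-1/319724) = -42774/79931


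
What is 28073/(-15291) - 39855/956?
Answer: -636260593/14618196 ≈ -43.525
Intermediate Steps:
28073/(-15291) - 39855/956 = 28073*(-1/15291) - 39855*1/956 = -28073/15291 - 39855/956 = -636260593/14618196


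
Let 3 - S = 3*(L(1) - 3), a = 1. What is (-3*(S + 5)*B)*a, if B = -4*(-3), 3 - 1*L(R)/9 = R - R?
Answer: 2304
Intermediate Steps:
L(R) = 27 (L(R) = 27 - 9*(R - R) = 27 - 9*0 = 27 + 0 = 27)
S = -69 (S = 3 - 3*(27 - 3) = 3 - 3*24 = 3 - 1*72 = 3 - 72 = -69)
B = 12
(-3*(S + 5)*B)*a = -3*(-69 + 5)*12*1 = -(-192)*12*1 = -3*(-768)*1 = 2304*1 = 2304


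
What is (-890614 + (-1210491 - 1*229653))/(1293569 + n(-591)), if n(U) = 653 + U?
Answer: -2330758/1293631 ≈ -1.8017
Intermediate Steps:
(-890614 + (-1210491 - 1*229653))/(1293569 + n(-591)) = (-890614 + (-1210491 - 1*229653))/(1293569 + (653 - 591)) = (-890614 + (-1210491 - 229653))/(1293569 + 62) = (-890614 - 1440144)/1293631 = -2330758*1/1293631 = -2330758/1293631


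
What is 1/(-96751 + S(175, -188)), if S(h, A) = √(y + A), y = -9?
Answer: -96751/9360756198 - I*√197/9360756198 ≈ -1.0336e-5 - 1.4994e-9*I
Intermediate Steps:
S(h, A) = √(-9 + A)
1/(-96751 + S(175, -188)) = 1/(-96751 + √(-9 - 188)) = 1/(-96751 + √(-197)) = 1/(-96751 + I*√197)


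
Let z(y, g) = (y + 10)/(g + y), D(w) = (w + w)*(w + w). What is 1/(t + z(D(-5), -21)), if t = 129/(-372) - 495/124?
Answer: -4898/14431 ≈ -0.33941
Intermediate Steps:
t = -269/62 (t = 129*(-1/372) - 495*1/124 = -43/124 - 495/124 = -269/62 ≈ -4.3387)
D(w) = 4*w**2 (D(w) = (2*w)*(2*w) = 4*w**2)
z(y, g) = (10 + y)/(g + y)
1/(t + z(D(-5), -21)) = 1/(-269/62 + (10 + 4*(-5)**2)/(-21 + 4*(-5)**2)) = 1/(-269/62 + (10 + 4*25)/(-21 + 4*25)) = 1/(-269/62 + (10 + 100)/(-21 + 100)) = 1/(-269/62 + 110/79) = 1/(-14431/4898) = -4898/14431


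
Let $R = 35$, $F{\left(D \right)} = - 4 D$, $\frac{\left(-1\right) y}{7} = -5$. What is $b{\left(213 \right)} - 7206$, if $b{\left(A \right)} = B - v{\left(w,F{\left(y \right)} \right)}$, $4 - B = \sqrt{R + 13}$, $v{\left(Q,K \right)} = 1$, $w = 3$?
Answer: $-7203 - 4 \sqrt{3} \approx -7209.9$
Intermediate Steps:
$y = 35$ ($y = \left(-7\right) \left(-5\right) = 35$)
$B = 4 - 4 \sqrt{3}$ ($B = 4 - \sqrt{35 + 13} = 4 - \sqrt{48} = 4 - 4 \sqrt{3} \approx -2.9282$)
$b{\left(A \right)} = 3 - 4 \sqrt{3}$ ($b{\left(A \right)} = \left(4 - 4 \sqrt{3}\right) - 1 = 3 - 4 \sqrt{3}$)
$b{\left(213 \right)} - 7206 = \left(3 - 4 \sqrt{3}\right) - 7206 = -7203 - 4 \sqrt{3}$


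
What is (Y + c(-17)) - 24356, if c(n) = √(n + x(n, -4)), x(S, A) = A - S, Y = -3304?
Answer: -27660 + 2*I ≈ -27660.0 + 2.0*I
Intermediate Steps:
c(n) = 2*I (c(n) = √(n + (-4 - n)) = √(-4) = 2*I)
(Y + c(-17)) - 24356 = (-3304 + 2*I) - 24356 = -27660 + 2*I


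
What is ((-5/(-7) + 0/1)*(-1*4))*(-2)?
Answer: 40/7 ≈ 5.7143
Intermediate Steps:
((-5/(-7) + 0/1)*(-1*4))*(-2) = ((-5*(-⅐) + 0*1)*(-4))*(-2) = ((5/7 + 0)*(-4))*(-2) = ((5/7)*(-4))*(-2) = -20/7*(-2) = 40/7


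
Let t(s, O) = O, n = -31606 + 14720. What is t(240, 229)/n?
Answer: -229/16886 ≈ -0.013562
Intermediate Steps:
n = -16886
t(240, 229)/n = 229/(-16886) = 229*(-1/16886) = -229/16886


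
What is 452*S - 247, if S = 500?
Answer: 225753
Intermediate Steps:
452*S - 247 = 452*500 - 247 = 226000 - 247 = 225753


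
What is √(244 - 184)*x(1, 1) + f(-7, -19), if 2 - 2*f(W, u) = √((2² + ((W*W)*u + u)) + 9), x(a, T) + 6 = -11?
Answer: 1 - 34*√15 - I*√937/2 ≈ -130.68 - 15.305*I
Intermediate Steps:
x(a, T) = -17 (x(a, T) = -6 - 11 = -17)
f(W, u) = 1 - √(13 + u + u*W²)/2 (f(W, u) = 1 - √((2² + ((W*W)*u + u)) + 9)/2 = 1 - √((4 + (W²*u + u)) + 9)/2 = 1 - √((4 + (u*W² + u)) + 9)/2 = 1 - √((4 + (u + u*W²)) + 9)/2 = 1 - √((4 + u + u*W²) + 9)/2 = 1 - √(13 + u + u*W²)/2)
√(244 - 184)*x(1, 1) + f(-7, -19) = √(244 - 184)*(-17) + (1 - √(13 - 19 - 19*(-7)²)/2) = √60*(-17) + (1 - √(13 - 19 - 19*49)/2) = (2*√15)*(-17) + (1 - √(13 - 19 - 931)/2) = -34*√15 + (1 - I*√937/2) = 1 - 34*√15 - I*√937/2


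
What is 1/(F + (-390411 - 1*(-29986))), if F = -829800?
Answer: -1/1190225 ≈ -8.4018e-7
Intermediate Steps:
1/(F + (-390411 - 1*(-29986))) = 1/(-829800 + (-390411 - 1*(-29986))) = 1/(-829800 + (-390411 + 29986)) = 1/(-829800 - 360425) = 1/(-1190225) = -1/1190225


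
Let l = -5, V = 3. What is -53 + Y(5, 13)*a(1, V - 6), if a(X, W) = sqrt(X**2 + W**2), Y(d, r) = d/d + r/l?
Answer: -53 - 8*sqrt(10)/5 ≈ -58.060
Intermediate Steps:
Y(d, r) = 1 - r/5 (Y(d, r) = d/d + r/(-5) = 1 + r*(-1/5) = 1 - r/5)
a(X, W) = sqrt(W**2 + X**2)
-53 + Y(5, 13)*a(1, V - 6) = -53 + (1 - 1/5*13)*sqrt((3 - 6)**2 + 1**2) = -53 + (1 - 13/5)*sqrt((-3)**2 + 1) = -53 - 8*sqrt(9 + 1)/5 = -53 - 8*sqrt(10)/5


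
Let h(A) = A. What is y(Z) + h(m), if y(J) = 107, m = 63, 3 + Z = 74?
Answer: 170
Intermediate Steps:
Z = 71 (Z = -3 + 74 = 71)
y(Z) + h(m) = 107 + 63 = 170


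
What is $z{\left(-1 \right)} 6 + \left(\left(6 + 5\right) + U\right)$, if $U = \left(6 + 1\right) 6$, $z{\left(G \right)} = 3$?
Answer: $71$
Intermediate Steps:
$U = 42$ ($U = 7 \cdot 6 = 42$)
$z{\left(-1 \right)} 6 + \left(\left(6 + 5\right) + U\right) = 3 \cdot 6 + \left(\left(6 + 5\right) + 42\right) = 18 + \left(11 + 42\right) = 18 + 53 = 71$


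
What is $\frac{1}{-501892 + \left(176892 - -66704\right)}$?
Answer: $- \frac{1}{258296} \approx -3.8715 \cdot 10^{-6}$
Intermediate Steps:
$\frac{1}{-501892 + \left(176892 - -66704\right)} = \frac{1}{-501892 + \left(176892 + 66704\right)} = \frac{1}{-501892 + 243596} = \frac{1}{-258296} = - \frac{1}{258296}$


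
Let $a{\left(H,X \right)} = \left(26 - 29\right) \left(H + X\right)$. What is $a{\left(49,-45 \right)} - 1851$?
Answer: $-1863$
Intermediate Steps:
$a{\left(H,X \right)} = - 3 H - 3 X$ ($a{\left(H,X \right)} = - 3 \left(H + X\right) = - 3 H - 3 X$)
$a{\left(49,-45 \right)} - 1851 = \left(\left(-3\right) 49 - -135\right) - 1851 = \left(-147 + 135\right) - 1851 = -12 - 1851 = -1863$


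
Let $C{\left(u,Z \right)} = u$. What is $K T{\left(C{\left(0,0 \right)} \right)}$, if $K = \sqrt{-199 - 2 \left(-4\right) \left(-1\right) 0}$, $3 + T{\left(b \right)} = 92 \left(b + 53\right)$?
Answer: $4873 i \sqrt{199} \approx 68742.0 i$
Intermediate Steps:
$T{\left(b \right)} = 4873 + 92 b$ ($T{\left(b \right)} = -3 + 92 \left(b + 53\right) = -3 + 92 \left(53 + b\right) = -3 + \left(4876 + 92 b\right) = 4873 + 92 b$)
$K = i \sqrt{199}$ ($K = \sqrt{-199 - 2 \cdot 4 \cdot 0} = \sqrt{-199 - 0} = \sqrt{-199 + 0} = \sqrt{-199} = i \sqrt{199} \approx 14.107 i$)
$K T{\left(C{\left(0,0 \right)} \right)} = i \sqrt{199} \left(4873 + 92 \cdot 0\right) = i \sqrt{199} \left(4873 + 0\right) = i \sqrt{199} \cdot 4873 = 4873 i \sqrt{199}$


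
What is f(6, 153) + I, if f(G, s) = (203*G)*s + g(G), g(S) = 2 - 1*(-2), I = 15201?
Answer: 201559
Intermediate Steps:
g(S) = 4 (g(S) = 2 + 2 = 4)
f(G, s) = 4 + 203*G*s (f(G, s) = (203*G)*s + 4 = 203*G*s + 4 = 4 + 203*G*s)
f(6, 153) + I = (4 + 203*6*153) + 15201 = (4 + 186354) + 15201 = 186358 + 15201 = 201559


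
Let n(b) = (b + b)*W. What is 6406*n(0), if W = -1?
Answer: 0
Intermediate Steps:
n(b) = -2*b (n(b) = (b + b)*(-1) = (2*b)*(-1) = -2*b)
6406*n(0) = 6406*(-2*0) = 6406*0 = 0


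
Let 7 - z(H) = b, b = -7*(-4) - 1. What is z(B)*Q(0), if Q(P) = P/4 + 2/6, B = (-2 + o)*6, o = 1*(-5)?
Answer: -20/3 ≈ -6.6667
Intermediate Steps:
o = -5
B = -42 (B = (-2 - 5)*6 = -7*6 = -42)
b = 27 (b = 28 - 1 = 27)
z(H) = -20 (z(H) = 7 - 1*27 = 7 - 27 = -20)
Q(P) = ⅓ + P/4 (Q(P) = P*(¼) + 2*(⅙) = P/4 + ⅓ = ⅓ + P/4)
z(B)*Q(0) = -20*(⅓ + (¼)*0) = -20*(⅓ + 0) = -20*⅓ = -20/3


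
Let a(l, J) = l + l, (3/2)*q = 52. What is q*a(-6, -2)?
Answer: -416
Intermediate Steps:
q = 104/3 (q = (⅔)*52 = 104/3 ≈ 34.667)
a(l, J) = 2*l
q*a(-6, -2) = 104*(2*(-6))/3 = (104/3)*(-12) = -416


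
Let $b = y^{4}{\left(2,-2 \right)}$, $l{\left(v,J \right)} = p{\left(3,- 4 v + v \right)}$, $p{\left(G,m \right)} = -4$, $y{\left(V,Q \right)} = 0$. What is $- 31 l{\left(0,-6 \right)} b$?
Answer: $0$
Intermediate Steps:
$l{\left(v,J \right)} = -4$
$b = 0$ ($b = 0^{4} = 0$)
$- 31 l{\left(0,-6 \right)} b = \left(-31\right) \left(-4\right) 0 = 124 \cdot 0 = 0$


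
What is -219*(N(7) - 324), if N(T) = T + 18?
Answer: 65481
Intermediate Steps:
N(T) = 18 + T
-219*(N(7) - 324) = -219*((18 + 7) - 324) = -219*(25 - 324) = -219*(-299) = 65481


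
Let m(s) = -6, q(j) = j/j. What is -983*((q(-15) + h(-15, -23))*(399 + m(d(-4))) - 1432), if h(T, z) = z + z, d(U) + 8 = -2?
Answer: 18792011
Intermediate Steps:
d(U) = -10 (d(U) = -8 - 2 = -10)
q(j) = 1
h(T, z) = 2*z
-983*((q(-15) + h(-15, -23))*(399 + m(d(-4))) - 1432) = -983*((1 + 2*(-23))*(399 - 6) - 1432) = -983*((1 - 46)*393 - 1432) = -983*(-45*393 - 1432) = -983*(-17685 - 1432) = -983*(-19117) = 18792011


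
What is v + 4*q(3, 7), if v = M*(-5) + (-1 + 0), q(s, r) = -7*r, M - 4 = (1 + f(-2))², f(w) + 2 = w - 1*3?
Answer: -397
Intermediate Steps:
f(w) = -5 + w (f(w) = -2 + (w - 1*3) = -2 + (w - 3) = -2 + (-3 + w) = -5 + w)
M = 40 (M = 4 + (1 + (-5 - 2))² = 4 + (1 - 7)² = 4 + (-6)² = 4 + 36 = 40)
v = -201 (v = 40*(-5) + (-1 + 0) = -200 - 1 = -201)
v + 4*q(3, 7) = -201 + 4*(-7*7) = -201 + 4*(-49) = -201 - 196 = -397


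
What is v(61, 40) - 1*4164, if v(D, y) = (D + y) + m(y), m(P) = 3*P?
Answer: -3943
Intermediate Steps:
v(D, y) = D + 4*y (v(D, y) = (D + y) + 3*y = D + 4*y)
v(61, 40) - 1*4164 = (61 + 4*40) - 1*4164 = (61 + 160) - 4164 = 221 - 4164 = -3943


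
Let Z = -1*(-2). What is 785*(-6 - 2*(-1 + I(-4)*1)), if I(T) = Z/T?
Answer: -2355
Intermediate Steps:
Z = 2
I(T) = 2/T
785*(-6 - 2*(-1 + I(-4)*1)) = 785*(-6 - 2*(-1 + (2/(-4))*1)) = 785*(-6 - 2*(-1 + (2*(-¼))*1)) = 785*(-6 - 2*(-1 - ½*1)) = 785*(-6 - 2*(-1 - ½)) = 785*(-6 - 2*(-3/2)) = 785*(-6 + 3) = 785*(-3) = -2355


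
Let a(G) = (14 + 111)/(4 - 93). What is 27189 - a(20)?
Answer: 2419946/89 ≈ 27190.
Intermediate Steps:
a(G) = -125/89 (a(G) = 125/(-89) = 125*(-1/89) = -125/89)
27189 - a(20) = 27189 - 1*(-125/89) = 27189 + 125/89 = 2419946/89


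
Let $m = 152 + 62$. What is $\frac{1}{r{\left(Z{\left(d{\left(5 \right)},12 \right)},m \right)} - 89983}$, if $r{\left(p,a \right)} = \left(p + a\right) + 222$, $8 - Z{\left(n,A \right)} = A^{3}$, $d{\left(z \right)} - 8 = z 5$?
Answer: $- \frac{1}{91267} \approx -1.0957 \cdot 10^{-5}$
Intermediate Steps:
$d{\left(z \right)} = 8 + 5 z$ ($d{\left(z \right)} = 8 + z 5 = 8 + 5 z$)
$Z{\left(n,A \right)} = 8 - A^{3}$
$m = 214$
$r{\left(p,a \right)} = 222 + a + p$ ($r{\left(p,a \right)} = \left(a + p\right) + 222 = 222 + a + p$)
$\frac{1}{r{\left(Z{\left(d{\left(5 \right)},12 \right)},m \right)} - 89983} = \frac{1}{\left(222 + 214 + \left(8 - 12^{3}\right)\right) - 89983} = \frac{1}{\left(222 + 214 + \left(8 - 1728\right)\right) - 89983} = \frac{1}{\left(222 + 214 - 1720\right) - 89983} = \frac{1}{-1284 - 89983} = \frac{1}{-91267} = - \frac{1}{91267}$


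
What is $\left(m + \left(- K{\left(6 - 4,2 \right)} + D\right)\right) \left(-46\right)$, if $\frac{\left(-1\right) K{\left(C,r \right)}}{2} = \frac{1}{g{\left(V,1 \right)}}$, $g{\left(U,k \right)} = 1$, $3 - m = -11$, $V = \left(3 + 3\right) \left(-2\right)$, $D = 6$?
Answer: $-1012$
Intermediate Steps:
$V = -12$ ($V = 6 \left(-2\right) = -12$)
$m = 14$ ($m = 3 - -11 = 3 + 11 = 14$)
$K{\left(C,r \right)} = -2$ ($K{\left(C,r \right)} = - \frac{2}{1} = \left(-2\right) 1 = -2$)
$\left(m + \left(- K{\left(6 - 4,2 \right)} + D\right)\right) \left(-46\right) = \left(14 + \left(\left(-1\right) \left(-2\right) + 6\right)\right) \left(-46\right) = \left(14 + \left(2 + 6\right)\right) \left(-46\right) = \left(14 + 8\right) \left(-46\right) = 22 \left(-46\right) = -1012$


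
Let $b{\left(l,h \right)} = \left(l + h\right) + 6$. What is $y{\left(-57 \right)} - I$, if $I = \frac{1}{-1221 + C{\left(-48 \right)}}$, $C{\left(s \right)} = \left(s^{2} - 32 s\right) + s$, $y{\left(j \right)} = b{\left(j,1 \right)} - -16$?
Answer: $- \frac{87415}{2571} \approx -34.0$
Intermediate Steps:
$b{\left(l,h \right)} = 6 + h + l$ ($b{\left(l,h \right)} = \left(h + l\right) + 6 = 6 + h + l$)
$y{\left(j \right)} = 23 + j$ ($y{\left(j \right)} = \left(6 + 1 + j\right) - -16 = \left(7 + j\right) + 16 = 23 + j$)
$C{\left(s \right)} = s^{2} - 31 s$
$I = \frac{1}{2571}$ ($I = \frac{1}{-1221 - 48 \left(-31 - 48\right)} = \frac{1}{-1221 - -3792} = \frac{1}{-1221 + 3792} = \frac{1}{2571} \approx 0.00038895$)
$y{\left(-57 \right)} - I = \left(23 - 57\right) - \frac{1}{2571} = -34 - \frac{1}{2571} = - \frac{87415}{2571}$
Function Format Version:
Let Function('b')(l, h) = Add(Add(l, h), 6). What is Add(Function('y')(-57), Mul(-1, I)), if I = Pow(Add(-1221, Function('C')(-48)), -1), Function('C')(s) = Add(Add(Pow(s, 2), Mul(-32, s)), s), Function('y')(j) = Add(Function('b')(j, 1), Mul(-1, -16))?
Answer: Rational(-87415, 2571) ≈ -34.000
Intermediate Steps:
Function('b')(l, h) = Add(6, h, l) (Function('b')(l, h) = Add(Add(h, l), 6) = Add(6, h, l))
Function('y')(j) = Add(23, j) (Function('y')(j) = Add(Add(6, 1, j), Mul(-1, -16)) = Add(Add(7, j), 16) = Add(23, j))
Function('C')(s) = Add(Pow(s, 2), Mul(-31, s))
I = Rational(1, 2571) (I = Pow(Add(-1221, Mul(-48, Add(-31, -48))), -1) = Pow(Add(-1221, Mul(-48, -79)), -1) = Pow(Add(-1221, 3792), -1) = Pow(2571, -1) = Rational(1, 2571) ≈ 0.00038895)
Add(Function('y')(-57), Mul(-1, I)) = Add(Add(23, -57), Mul(-1, Rational(1, 2571))) = Add(-34, Rational(-1, 2571)) = Rational(-87415, 2571)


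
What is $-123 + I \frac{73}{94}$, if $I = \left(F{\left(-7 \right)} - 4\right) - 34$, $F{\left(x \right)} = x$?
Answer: $- \frac{14847}{94} \approx -157.95$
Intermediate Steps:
$I = -45$ ($I = \left(-7 - 4\right) - 34 = -11 - 34 = -45$)
$-123 + I \frac{73}{94} = -123 - 45 \cdot \frac{73}{94} = -123 - 45 \cdot 73 \cdot \frac{1}{94} = -123 - \frac{3285}{94} = - \frac{14847}{94}$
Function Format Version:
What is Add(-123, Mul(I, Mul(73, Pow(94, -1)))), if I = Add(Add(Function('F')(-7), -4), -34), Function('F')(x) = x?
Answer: Rational(-14847, 94) ≈ -157.95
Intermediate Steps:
I = -45 (I = Add(Add(-7, -4), -34) = Add(-11, -34) = -45)
Add(-123, Mul(I, Mul(73, Pow(94, -1)))) = Add(-123, Mul(-45, Mul(73, Pow(94, -1)))) = Add(-123, Mul(-45, Mul(73, Rational(1, 94)))) = Add(-123, Mul(-45, Rational(73, 94))) = Add(-123, Rational(-3285, 94)) = Rational(-14847, 94)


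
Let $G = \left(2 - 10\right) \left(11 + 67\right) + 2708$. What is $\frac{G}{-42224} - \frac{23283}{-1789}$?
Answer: $\frac{244843279}{18884684} \approx 12.965$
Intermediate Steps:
$G = 2084$ ($G = \left(2 - 10\right) 78 + 2708 = \left(-8\right) 78 + 2708 = -624 + 2708 = 2084$)
$\frac{G}{-42224} - \frac{23283}{-1789} = \frac{2084}{-42224} - \frac{23283}{-1789} = 2084 \left(- \frac{1}{42224}\right) - - \frac{23283}{1789} = - \frac{521}{10556} + \frac{23283}{1789} = \frac{244843279}{18884684}$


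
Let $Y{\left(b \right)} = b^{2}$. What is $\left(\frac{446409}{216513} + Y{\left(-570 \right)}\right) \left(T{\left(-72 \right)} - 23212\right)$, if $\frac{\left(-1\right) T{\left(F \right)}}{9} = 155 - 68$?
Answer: $- \frac{187548972779495}{24057} \approx -7.796 \cdot 10^{9}$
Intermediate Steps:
$T{\left(F \right)} = -783$ ($T{\left(F \right)} = - 9 \left(155 - 68\right) = \left(-9\right) 87 = -783$)
$\left(\frac{446409}{216513} + Y{\left(-570 \right)}\right) \left(T{\left(-72 \right)} - 23212\right) = \left(\frac{446409}{216513} + \left(-570\right)^{2}\right) \left(-783 - 23212\right) = \left(446409 \cdot \frac{1}{216513} + 324900\right) \left(-23995\right) = \left(\frac{49601}{24057} + 324900\right) \left(-23995\right) = \frac{7816168901}{24057} \left(-23995\right) = - \frac{187548972779495}{24057}$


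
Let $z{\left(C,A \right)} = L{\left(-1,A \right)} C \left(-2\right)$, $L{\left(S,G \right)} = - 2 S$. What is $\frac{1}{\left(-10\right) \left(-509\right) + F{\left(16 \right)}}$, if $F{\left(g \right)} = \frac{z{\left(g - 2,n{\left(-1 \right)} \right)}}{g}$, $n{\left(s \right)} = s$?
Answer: $\frac{2}{10173} \approx 0.0001966$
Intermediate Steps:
$z{\left(C,A \right)} = - 4 C$ ($z{\left(C,A \right)} = \left(-2\right) \left(-1\right) C \left(-2\right) = 2 C \left(-2\right) = - 4 C$)
$F{\left(g \right)} = \frac{8 - 4 g}{g}$ ($F{\left(g \right)} = \frac{\left(-4\right) \left(g - 2\right)}{g} = \frac{\left(-4\right) \left(-2 + g\right)}{g} = \frac{8 - 4 g}{g}$)
$\frac{1}{\left(-10\right) \left(-509\right) + F{\left(16 \right)}} = \frac{1}{\left(-10\right) \left(-509\right) - \left(4 - \frac{8}{16}\right)} = \frac{1}{5090 + \left(-4 + 8 \cdot \frac{1}{16}\right)} = \frac{1}{5090 + \left(-4 + \frac{1}{2}\right)} = \frac{1}{5090 - \frac{7}{2}} = \frac{1}{\frac{10173}{2}} = \frac{2}{10173}$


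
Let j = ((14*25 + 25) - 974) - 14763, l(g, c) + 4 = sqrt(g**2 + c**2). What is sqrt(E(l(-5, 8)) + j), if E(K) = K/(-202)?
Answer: sqrt(-626830240 - 202*sqrt(89))/202 ≈ 123.94*I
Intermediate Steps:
l(g, c) = -4 + sqrt(c**2 + g**2) (l(g, c) = -4 + sqrt(g**2 + c**2) = -4 + sqrt(c**2 + g**2))
E(K) = -K/202 (E(K) = K*(-1/202) = -K/202)
j = -15362 (j = ((350 + 25) - 974) - 14763 = (375 - 974) - 14763 = -599 - 14763 = -15362)
sqrt(E(l(-5, 8)) + j) = sqrt(-(-4 + sqrt(8**2 + (-5)**2))/202 - 15362) = sqrt(-(-4 + sqrt(64 + 25))/202 - 15362) = sqrt(-(-4 + sqrt(89))/202 - 15362) = sqrt((2/101 - sqrt(89)/202) - 15362) = sqrt(-1551560/101 - sqrt(89)/202)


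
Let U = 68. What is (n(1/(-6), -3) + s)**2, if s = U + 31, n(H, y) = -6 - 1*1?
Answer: 8464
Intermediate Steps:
n(H, y) = -7 (n(H, y) = -6 - 1 = -7)
s = 99 (s = 68 + 31 = 99)
(n(1/(-6), -3) + s)**2 = (-7 + 99)**2 = 92**2 = 8464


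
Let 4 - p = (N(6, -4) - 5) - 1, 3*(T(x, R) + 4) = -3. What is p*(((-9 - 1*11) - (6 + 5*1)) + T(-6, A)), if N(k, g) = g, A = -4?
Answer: -504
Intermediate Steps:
T(x, R) = -5 (T(x, R) = -4 + (⅓)*(-3) = -4 - 1 = -5)
p = 14 (p = 4 - ((-4 - 5) - 1) = 4 - (-9 - 1) = 4 - 1*(-10) = 4 + 10 = 14)
p*(((-9 - 1*11) - (6 + 5*1)) + T(-6, A)) = 14*(((-9 - 1*11) - (6 + 5*1)) - 5) = 14*(((-9 - 11) - (6 + 5)) - 5) = 14*((-20 - 1*11) - 5) = 14*((-20 - 11) - 5) = 14*(-31 - 5) = 14*(-36) = -504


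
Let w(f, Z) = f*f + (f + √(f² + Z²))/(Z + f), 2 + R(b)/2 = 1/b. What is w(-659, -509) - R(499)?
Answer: 253115521625/582832 - √693362/1168 ≈ 4.3429e+5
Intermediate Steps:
R(b) = -4 + 2/b
w(f, Z) = f² + (f + √(Z² + f²))/(Z + f)
w(-659, -509) - R(499) = (-659 + (-659)³ + √((-509)² + (-659)²) - 509*(-659)²)/(-509 - 659) - (-4 + 2/499) = (-659 - 286191179 + √(259081 + 434281) - 509*434281)/(-1168) - (-4 + 2*(1/499)) = -(-659 - 286191179 + √693362 - 221049029)/1168 - (-4 + 2/499) = -(-507240867 + √693362)/1168 - 1*(-1994/499) = (507240867/1168 - √693362/1168) + 1994/499 = 253115521625/582832 - √693362/1168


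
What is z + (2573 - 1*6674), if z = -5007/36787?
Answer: -150868494/36787 ≈ -4101.1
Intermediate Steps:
z = -5007/36787 (z = -5007*1/36787 = -5007/36787 ≈ -0.13611)
z + (2573 - 1*6674) = -5007/36787 + (2573 - 1*6674) = -5007/36787 + (2573 - 6674) = -5007/36787 - 4101 = -150868494/36787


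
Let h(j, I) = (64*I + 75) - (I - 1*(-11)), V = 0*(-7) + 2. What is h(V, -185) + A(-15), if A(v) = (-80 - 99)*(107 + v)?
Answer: -28059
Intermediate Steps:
V = 2 (V = 0 + 2 = 2)
A(v) = -19153 - 179*v (A(v) = -179*(107 + v) = -19153 - 179*v)
h(j, I) = 64 + 63*I (h(j, I) = (75 + 64*I) - (I + 11) = (75 + 64*I) - (11 + I) = (75 + 64*I) + (-11 - I) = 64 + 63*I)
h(V, -185) + A(-15) = (64 + 63*(-185)) + (-19153 - 179*(-15)) = (64 - 11655) + (-19153 + 2685) = -11591 - 16468 = -28059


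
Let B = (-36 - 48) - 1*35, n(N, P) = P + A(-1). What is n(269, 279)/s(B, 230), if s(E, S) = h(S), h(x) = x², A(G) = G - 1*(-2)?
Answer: 14/2645 ≈ 0.0052930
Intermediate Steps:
A(G) = 2 + G (A(G) = G + 2 = 2 + G)
n(N, P) = 1 + P (n(N, P) = P + (2 - 1) = P + 1 = 1 + P)
B = -119 (B = -84 - 35 = -119)
s(E, S) = S²
n(269, 279)/s(B, 230) = (1 + 279)/(230²) = 280/52900 = 280*(1/52900) = 14/2645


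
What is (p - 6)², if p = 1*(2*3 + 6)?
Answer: 36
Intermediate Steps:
p = 12 (p = 1*(6 + 6) = 1*12 = 12)
(p - 6)² = (12 - 6)² = 6² = 36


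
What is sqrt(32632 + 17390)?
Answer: 3*sqrt(5558) ≈ 223.66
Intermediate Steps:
sqrt(32632 + 17390) = sqrt(50022) = 3*sqrt(5558)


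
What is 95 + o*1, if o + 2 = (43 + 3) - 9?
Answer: 130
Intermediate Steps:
o = 35 (o = -2 + ((43 + 3) - 9) = -2 + (46 - 9) = -2 + 37 = 35)
95 + o*1 = 95 + 35*1 = 95 + 35 = 130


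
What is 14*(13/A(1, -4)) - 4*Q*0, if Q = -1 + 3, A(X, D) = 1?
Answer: 182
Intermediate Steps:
Q = 2
14*(13/A(1, -4)) - 4*Q*0 = 14*(13/1) - 4*2*0 = 14*(13*1) - 8*0 = 14*13 + 0 = 182 + 0 = 182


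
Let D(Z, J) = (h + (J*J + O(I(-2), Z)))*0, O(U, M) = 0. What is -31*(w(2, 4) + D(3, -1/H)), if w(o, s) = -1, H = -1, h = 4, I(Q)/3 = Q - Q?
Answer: 31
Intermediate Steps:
I(Q) = 0 (I(Q) = 3*(Q - Q) = 3*0 = 0)
D(Z, J) = 0 (D(Z, J) = (4 + (J*J + 0))*0 = (4 + (J**2 + 0))*0 = (4 + J**2)*0 = 0)
-31*(w(2, 4) + D(3, -1/H)) = -31*(-1 + 0) = -31*(-1) = 31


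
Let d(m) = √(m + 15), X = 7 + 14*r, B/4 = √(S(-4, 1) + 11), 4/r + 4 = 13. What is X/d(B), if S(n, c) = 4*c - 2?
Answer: 119/(9*√(15 + 4*√13)) ≈ 2.4376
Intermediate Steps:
r = 4/9 (r = 4/(-4 + 13) = 4/9 ≈ 0.44444)
S(n, c) = -2 + 4*c
B = 4*√13 (B = 4*√((-2 + 4*1) + 11) = 4*√((-2 + 4) + 11) = 4*√(2 + 11) = 4*√13 ≈ 14.422)
X = 119/9 (X = 7 + 14*(4/9) = 7 + 56/9 = 119/9 ≈ 13.222)
d(m) = √(15 + m)
X/d(B) = 119/(9*(√(15 + 4*√13))) = 119/(9*√(15 + 4*√13))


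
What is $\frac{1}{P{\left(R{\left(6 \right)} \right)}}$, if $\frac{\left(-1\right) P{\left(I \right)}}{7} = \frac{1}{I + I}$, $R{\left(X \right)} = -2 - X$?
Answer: $\frac{16}{7} \approx 2.2857$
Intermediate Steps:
$P{\left(I \right)} = - \frac{7}{2 I}$ ($P{\left(I \right)} = - \frac{7}{I + I} = - \frac{7}{2 I}$)
$\frac{1}{P{\left(R{\left(6 \right)} \right)}} = \frac{1}{\left(- \frac{7}{2}\right) \frac{1}{-2 - 6}} = \frac{1}{\left(- \frac{7}{2}\right) \frac{1}{-8}} = \frac{1}{\left(- \frac{7}{2}\right) \left(- \frac{1}{8}\right)} = \frac{1}{\frac{7}{16}} = \frac{16}{7}$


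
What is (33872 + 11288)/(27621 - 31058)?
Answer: -45160/3437 ≈ -13.139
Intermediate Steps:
(33872 + 11288)/(27621 - 31058) = 45160/(-3437) = 45160*(-1/3437) = -45160/3437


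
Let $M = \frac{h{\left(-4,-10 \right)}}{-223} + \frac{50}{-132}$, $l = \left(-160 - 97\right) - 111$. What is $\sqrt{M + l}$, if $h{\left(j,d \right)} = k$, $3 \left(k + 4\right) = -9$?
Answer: $\frac{i \sqrt{79791237966}}{14718} \approx 19.192 i$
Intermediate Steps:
$k = -7$ ($k = -4 + \frac{1}{3} \left(-9\right) = -4 - 3 = -7$)
$h{\left(j,d \right)} = -7$
$l = -368$ ($l = -257 - 111 = -368$)
$M = - \frac{5113}{14718}$ ($M = - \frac{7}{-223} + \frac{50}{-132} = \left(-7\right) \left(- \frac{1}{223}\right) + 50 \left(- \frac{1}{132}\right) = \frac{7}{223} - \frac{25}{66} = - \frac{5113}{14718} \approx -0.3474$)
$\sqrt{M + l} = \sqrt{- \frac{5113}{14718} - 368} = \sqrt{- \frac{5421337}{14718}} = \frac{i \sqrt{79791237966}}{14718}$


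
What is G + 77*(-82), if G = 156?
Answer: -6158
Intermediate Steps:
G + 77*(-82) = 156 + 77*(-82) = 156 - 6314 = -6158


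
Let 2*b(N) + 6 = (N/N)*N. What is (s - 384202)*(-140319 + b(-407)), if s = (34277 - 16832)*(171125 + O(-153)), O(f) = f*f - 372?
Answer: -475927812947144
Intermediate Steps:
O(f) = -372 + f**2 (O(f) = f**2 - 372 = -372 + f**2)
s = 3387156090 (s = (34277 - 16832)*(171125 + (-372 + (-153)**2)) = 17445*(171125 + (-372 + 23409)) = 17445*(171125 + 23037) = 17445*194162 = 3387156090)
b(N) = -3 + N/2 (b(N) = -3 + ((N/N)*N)/2 = -3 + (1*N)/2 = -3 + N/2)
(s - 384202)*(-140319 + b(-407)) = (3387156090 - 384202)*(-140319 + (-3 + (1/2)*(-407))) = 3386771888*(-140319 + (-3 - 407/2)) = 3386771888*(-140319 - 413/2) = 3386771888*(-281051/2) = -475927812947144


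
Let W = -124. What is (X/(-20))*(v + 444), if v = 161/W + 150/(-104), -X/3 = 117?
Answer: 1920537/248 ≈ 7744.1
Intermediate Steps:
X = -351 (X = -3*117 = -351)
v = -2209/806 (v = 161/(-124) + 150/(-104) = 161*(-1/124) + 150*(-1/104) = -161/124 - 75/52 = -2209/806 ≈ -2.7407)
(X/(-20))*(v + 444) = (-351/(-20))*(-2209/806 + 444) = -351*(-1/20)*(355655/806) = (351/20)*(355655/806) = 1920537/248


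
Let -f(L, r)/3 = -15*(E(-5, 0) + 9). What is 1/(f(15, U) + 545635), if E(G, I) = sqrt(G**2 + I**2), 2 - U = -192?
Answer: 1/546265 ≈ 1.8306e-6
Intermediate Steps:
U = 194 (U = 2 - 1*(-192) = 2 + 192 = 194)
f(L, r) = 630 (f(L, r) = -(-45)*(sqrt((-5)**2 + 0**2) + 9) = -(-45)*(sqrt(25 + 0) + 9) = -(-45)*(sqrt(25) + 9) = -(-45)*(5 + 9) = -(-45)*14 = -3*(-210) = 630)
1/(f(15, U) + 545635) = 1/(630 + 545635) = 1/546265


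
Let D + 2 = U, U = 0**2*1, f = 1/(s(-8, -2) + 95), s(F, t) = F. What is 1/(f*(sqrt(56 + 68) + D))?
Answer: 29/20 + 29*sqrt(31)/20 ≈ 9.5233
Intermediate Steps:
f = 1/87 (f = 1/(-8 + 95) = 1/87 ≈ 0.011494)
U = 0 (U = 0*1 = 0)
D = -2 (D = -2 + 0 = -2)
1/(f*(sqrt(56 + 68) + D)) = 1/((sqrt(56 + 68) - 2)/87) = 1/((sqrt(124) - 2)/87) = 1/((2*sqrt(31) - 2)/87) = 1/((-2 + 2*sqrt(31))/87) = 1/(-2/87 + 2*sqrt(31)/87)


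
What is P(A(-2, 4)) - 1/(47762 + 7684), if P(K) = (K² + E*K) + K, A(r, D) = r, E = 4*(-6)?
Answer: 2772299/55446 ≈ 50.000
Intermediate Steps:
E = -24
P(K) = K² - 23*K (P(K) = (K² - 24*K) + K = K² - 23*K)
P(A(-2, 4)) - 1/(47762 + 7684) = -2*(-23 - 2) - 1/(47762 + 7684) = -2*(-25) - 1/55446 = 50 - 1*1/55446 = 50 - 1/55446 = 2772299/55446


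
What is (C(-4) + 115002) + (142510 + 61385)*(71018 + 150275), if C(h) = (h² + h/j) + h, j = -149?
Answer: 6722977036105/149 ≈ 4.5121e+10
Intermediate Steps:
C(h) = h² + 148*h/149 (C(h) = (h² + h/(-149)) + h = (h² - h/149) + h = h² + 148*h/149)
(C(-4) + 115002) + (142510 + 61385)*(71018 + 150275) = ((1/149)*(-4)*(148 + 149*(-4)) + 115002) + (142510 + 61385)*(71018 + 150275) = ((1/149)*(-4)*(148 - 596) + 115002) + 203895*221293 = ((1/149)*(-4)*(-448) + 115002) + 45120536235 = (1792/149 + 115002) + 45120536235 = 17137090/149 + 45120536235 = 6722977036105/149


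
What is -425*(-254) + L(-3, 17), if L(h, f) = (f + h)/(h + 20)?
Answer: 1835164/17 ≈ 1.0795e+5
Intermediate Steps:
L(h, f) = (f + h)/(20 + h)
-425*(-254) + L(-3, 17) = -425*(-254) + (17 - 3)/(20 - 3) = 107950 + 14/17 = 1835164/17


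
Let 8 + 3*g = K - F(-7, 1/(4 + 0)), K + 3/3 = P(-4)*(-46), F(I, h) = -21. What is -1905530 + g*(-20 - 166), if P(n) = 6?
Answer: -1889162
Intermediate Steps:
K = -277 (K = -1 + 6*(-46) = -1 - 276 = -277)
g = -88 (g = -8/3 + (-277 - 1*(-21))/3 = -8/3 + (-277 + 21)/3 = -8/3 + (⅓)*(-256) = -8/3 - 256/3 = -88)
-1905530 + g*(-20 - 166) = -1905530 - 88*(-20 - 166) = -1905530 - 88*(-186) = -1905530 + 16368 = -1889162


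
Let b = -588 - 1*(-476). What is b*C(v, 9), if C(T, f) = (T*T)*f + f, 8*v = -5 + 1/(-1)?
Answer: -1575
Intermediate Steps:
v = -¾ (v = (-5 + 1/(-1))/8 = (-5 - 1)/8 = (⅛)*(-6) = -¾ ≈ -0.75000)
C(T, f) = f + f*T² (C(T, f) = T²*f + f = f*T² + f = f + f*T²)
b = -112 (b = -588 + 476 = -112)
b*C(v, 9) = -1008*(1 + (-¾)²) = -1008*(1 + 9/16) = -1008*25/16 = -112*225/16 = -1575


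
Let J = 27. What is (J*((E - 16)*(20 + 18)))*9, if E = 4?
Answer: -110808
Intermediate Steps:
(J*((E - 16)*(20 + 18)))*9 = (27*((4 - 16)*(20 + 18)))*9 = (27*(-12*38))*9 = (27*(-456))*9 = -12312*9 = -110808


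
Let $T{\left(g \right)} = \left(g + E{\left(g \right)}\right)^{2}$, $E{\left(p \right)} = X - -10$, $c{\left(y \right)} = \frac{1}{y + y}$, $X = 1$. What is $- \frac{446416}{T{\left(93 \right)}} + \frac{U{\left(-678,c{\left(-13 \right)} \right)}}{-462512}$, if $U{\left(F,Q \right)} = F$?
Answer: $- \frac{1613011123}{39082264} \approx -41.272$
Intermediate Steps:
$c{\left(y \right)} = \frac{1}{2 y}$
$E{\left(p \right)} = 11$ ($E{\left(p \right)} = 1 - -10 = 1 + 10 = 11$)
$T{\left(g \right)} = \left(11 + g\right)^{2}$ ($T{\left(g \right)} = \left(g + 11\right)^{2} = \left(11 + g\right)^{2}$)
$- \frac{446416}{T{\left(93 \right)}} + \frac{U{\left(-678,c{\left(-13 \right)} \right)}}{-462512} = - \frac{446416}{\left(11 + 93\right)^{2}} - \frac{678}{-462512} = - \frac{446416}{104^{2}} - - \frac{339}{231256} = - \frac{446416}{10816} + \frac{339}{231256} = \left(-446416\right) \frac{1}{10816} + \frac{339}{231256} = - \frac{27901}{676} + \frac{339}{231256} = - \frac{1613011123}{39082264}$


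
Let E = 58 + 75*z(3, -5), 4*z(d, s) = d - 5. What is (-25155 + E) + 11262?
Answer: -27745/2 ≈ -13873.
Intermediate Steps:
z(d, s) = -5/4 + d/4 (z(d, s) = (d - 5)/4 = (-5 + d)/4 = -5/4 + d/4)
E = 41/2 (E = 58 + 75*(-5/4 + (1/4)*3) = 58 + 75*(-5/4 + 3/4) = 58 + 75*(-1/2) = 58 - 75/2 = 41/2 ≈ 20.500)
(-25155 + E) + 11262 = (-25155 + 41/2) + 11262 = -50269/2 + 11262 = -27745/2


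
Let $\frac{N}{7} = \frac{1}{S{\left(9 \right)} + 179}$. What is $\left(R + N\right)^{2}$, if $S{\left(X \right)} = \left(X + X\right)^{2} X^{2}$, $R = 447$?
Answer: $\frac{139501799743744}{698174929} \approx 1.9981 \cdot 10^{5}$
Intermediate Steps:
$S{\left(X \right)} = 4 X^{4}$ ($S{\left(X \right)} = \left(2 X\right)^{2} X^{2} = 4 X^{2} X^{2} = 4 X^{4}$)
$N = \frac{7}{26423}$ ($N = \frac{7}{4 \cdot 9^{4} + 179} = \frac{7}{4 \cdot 6561 + 179} = \frac{7}{26244 + 179} = \frac{7}{26423} \approx 0.00026492$)
$\left(R + N\right)^{2} = \left(447 + \frac{7}{26423}\right)^{2} = \left(\frac{11811088}{26423}\right)^{2} = \frac{139501799743744}{698174929}$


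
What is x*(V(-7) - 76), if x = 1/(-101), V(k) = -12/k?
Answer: 520/707 ≈ 0.73550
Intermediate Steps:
x = -1/101 ≈ -0.0099010
x*(V(-7) - 76) = -(-12/(-7) - 76)/101 = -(-12*(-⅐) - 76)/101 = -(12/7 - 76)/101 = -1/101*(-520/7) = 520/707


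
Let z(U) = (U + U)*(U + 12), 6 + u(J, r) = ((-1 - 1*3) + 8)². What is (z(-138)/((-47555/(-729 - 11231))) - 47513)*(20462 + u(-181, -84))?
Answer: -7548271060872/9511 ≈ -7.9364e+8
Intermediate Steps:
u(J, r) = 10 (u(J, r) = -6 + ((-1 - 1*3) + 8)² = -6 + ((-1 - 3) + 8)² = -6 + (-4 + 8)² = -6 + 4² = -6 + 16 = 10)
z(U) = 2*U*(12 + U) (z(U) = (2*U)*(12 + U) = 2*U*(12 + U))
(z(-138)/((-47555/(-729 - 11231))) - 47513)*(20462 + u(-181, -84)) = ((2*(-138)*(12 - 138))/((-47555/(-729 - 11231))) - 47513)*(20462 + 10) = ((2*(-138)*(-126))/((-47555/(-11960))) - 47513)*20472 = (34776/((-47555*(-1/11960))) - 47513)*20472 = (34776/(9511/2392) - 47513)*20472 = (34776*(2392/9511) - 47513)*20472 = (83184192/9511 - 47513)*20472 = -368711951/9511*20472 = -7548271060872/9511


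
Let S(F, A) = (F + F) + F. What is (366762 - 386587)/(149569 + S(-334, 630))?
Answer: -19825/148567 ≈ -0.13344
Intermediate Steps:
S(F, A) = 3*F (S(F, A) = 2*F + F = 3*F)
(366762 - 386587)/(149569 + S(-334, 630)) = (366762 - 386587)/(149569 + 3*(-334)) = -19825/(149569 - 1002) = -19825/148567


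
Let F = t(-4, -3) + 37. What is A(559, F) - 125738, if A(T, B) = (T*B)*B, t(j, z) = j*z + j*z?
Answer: 1954301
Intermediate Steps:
t(j, z) = 2*j*z
F = 61 (F = 2*(-4)*(-3) + 37 = 24 + 37 = 61)
A(T, B) = T*B² (A(T, B) = (B*T)*B = T*B²)
A(559, F) - 125738 = 559*61² - 125738 = 559*3721 - 125738 = 2080039 - 125738 = 1954301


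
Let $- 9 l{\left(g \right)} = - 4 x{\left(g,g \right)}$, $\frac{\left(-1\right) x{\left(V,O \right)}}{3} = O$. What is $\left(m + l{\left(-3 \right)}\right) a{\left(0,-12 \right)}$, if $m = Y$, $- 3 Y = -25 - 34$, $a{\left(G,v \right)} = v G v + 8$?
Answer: $\frac{568}{3} \approx 189.33$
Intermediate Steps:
$a{\left(G,v \right)} = 8 + G v^{2}$ ($a{\left(G,v \right)} = G v v + 8 = G v^{2} + 8 = 8 + G v^{2}$)
$x{\left(V,O \right)} = - 3 O$
$Y = \frac{59}{3}$ ($Y = - \frac{-25 - 34}{3} = \left(- \frac{1}{3}\right) \left(-59\right) = \frac{59}{3} \approx 19.667$)
$m = \frac{59}{3} \approx 19.667$
$l{\left(g \right)} = - \frac{4 g}{3}$ ($l{\left(g \right)} = - \frac{\left(-4\right) \left(- 3 g\right)}{9} = - \frac{12 g}{9} = - \frac{4 g}{3}$)
$\left(m + l{\left(-3 \right)}\right) a{\left(0,-12 \right)} = \left(\frac{59}{3} - -4\right) \left(8 + 0 \left(-12\right)^{2}\right) = \left(\frac{59}{3} + 4\right) \left(8 + 0 \cdot 144\right) = \frac{71 \left(8 + 0\right)}{3} = \frac{71}{3} \cdot 8 = \frac{568}{3}$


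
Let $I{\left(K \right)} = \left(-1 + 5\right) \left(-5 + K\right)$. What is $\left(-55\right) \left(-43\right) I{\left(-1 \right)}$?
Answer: $-56760$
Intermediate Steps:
$I{\left(K \right)} = -20 + 4 K$ ($I{\left(K \right)} = 4 \left(-5 + K\right) = -20 + 4 K$)
$\left(-55\right) \left(-43\right) I{\left(-1 \right)} = \left(-55\right) \left(-43\right) \left(-20 + 4 \left(-1\right)\right) = 2365 \left(-20 - 4\right) = 2365 \left(-24\right) = -56760$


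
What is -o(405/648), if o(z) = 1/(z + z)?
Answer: -⅘ ≈ -0.80000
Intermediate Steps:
o(z) = 1/(2*z)
-o(405/648) = -1/(2*(405/648)) = -1/(2*(405*(1/648))) = -1/(2*5/8) = -8/(2*5) = -1*⅘ = -⅘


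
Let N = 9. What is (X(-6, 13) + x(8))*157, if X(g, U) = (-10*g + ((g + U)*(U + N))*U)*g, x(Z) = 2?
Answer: -1942090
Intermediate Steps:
X(g, U) = g*(-10*g + U*(9 + U)*(U + g)) (X(g, U) = (-10*g + ((g + U)*(U + 9))*U)*g = (-10*g + ((U + g)*(9 + U))*U)*g = (-10*g + ((9 + U)*(U + g))*U)*g = (-10*g + U*(9 + U)*(U + g))*g = g*(-10*g + U*(9 + U)*(U + g)))
(X(-6, 13) + x(8))*157 = (-6*(13³ - 10*(-6) + 9*13² - 6*13² + 9*13*(-6)) + 2)*157 = (-6*(2197 + 60 + 9*169 - 6*169 - 702) + 2)*157 = (-6*(2197 + 60 + 1521 - 1014 - 702) + 2)*157 = (-6*2062 + 2)*157 = (-12372 + 2)*157 = -12370*157 = -1942090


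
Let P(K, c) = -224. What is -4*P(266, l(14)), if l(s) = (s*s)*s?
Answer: 896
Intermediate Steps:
l(s) = s³ (l(s) = s²*s = s³)
-4*P(266, l(14)) = -4*(-224) = 896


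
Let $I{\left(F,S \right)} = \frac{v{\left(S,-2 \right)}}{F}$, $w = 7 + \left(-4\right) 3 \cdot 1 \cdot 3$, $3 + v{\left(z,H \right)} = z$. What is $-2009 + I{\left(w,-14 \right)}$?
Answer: $- \frac{58244}{29} \approx -2008.4$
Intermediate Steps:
$v{\left(z,H \right)} = -3 + z$
$w = -29$ ($w = 7 + \left(-12\right) 1 \cdot 3 = 7 - 36 = -29$)
$I{\left(F,S \right)} = \frac{-3 + S}{F}$
$-2009 + I{\left(w,-14 \right)} = -2009 + \frac{-3 - 14}{-29} = -2009 - - \frac{17}{29} = -2009 + \frac{17}{29} = - \frac{58244}{29}$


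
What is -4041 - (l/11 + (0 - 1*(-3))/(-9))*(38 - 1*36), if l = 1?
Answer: -133337/33 ≈ -4040.5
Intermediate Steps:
-4041 - (l/11 + (0 - 1*(-3))/(-9))*(38 - 1*36) = -4041 - (1/11 + (0 - 1*(-3))/(-9))*(38 - 1*36) = -4041 - (1*(1/11) + (0 + 3)*(-⅑))*(38 - 36) = -4041 - (1/11 + 3*(-⅑))*2 = -4041 - (1/11 - ⅓)*2 = -4041 - (-8)*2/33 = -4041 - 1*(-16/33) = -4041 + 16/33 = -133337/33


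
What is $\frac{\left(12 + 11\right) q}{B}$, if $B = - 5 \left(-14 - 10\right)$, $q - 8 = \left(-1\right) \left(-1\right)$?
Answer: $\frac{69}{40} \approx 1.725$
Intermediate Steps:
$q = 9$ ($q = 8 - -1 = 8 + 1 = 9$)
$B = 120$ ($B = \left(-5\right) \left(-24\right) = 120$)
$\frac{\left(12 + 11\right) q}{B} = \frac{\left(12 + 11\right) 9}{120} = 23 \cdot 9 \cdot \frac{1}{120} = 207 \cdot \frac{1}{120} = \frac{69}{40}$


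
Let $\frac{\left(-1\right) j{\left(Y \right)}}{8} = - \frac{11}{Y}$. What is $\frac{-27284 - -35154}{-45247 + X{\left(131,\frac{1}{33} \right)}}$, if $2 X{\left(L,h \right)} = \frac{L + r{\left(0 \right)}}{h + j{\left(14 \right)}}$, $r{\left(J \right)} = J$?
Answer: $- \frac{4592932}{26400097} \approx -0.17397$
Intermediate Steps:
$j{\left(Y \right)} = \frac{88}{Y}$ ($j{\left(Y \right)} = - 8 \left(- \frac{11}{Y}\right) = \frac{88}{Y}$)
$X{\left(L,h \right)} = \frac{L}{2 \left(\frac{44}{7} + h\right)}$ ($X{\left(L,h \right)} = \frac{\left(L + 0\right) \frac{1}{h + \frac{88}{14}}}{2} = \frac{L \frac{1}{h + 88 \cdot \frac{1}{14}}}{2} = \frac{L \frac{1}{h + \frac{44}{7}}}{2} = \frac{L \frac{1}{\frac{44}{7} + h}}{2} = \frac{L}{2 \left(\frac{44}{7} + h\right)}$)
$\frac{-27284 - -35154}{-45247 + X{\left(131,\frac{1}{33} \right)}} = \frac{-27284 - -35154}{-45247 + \frac{7}{2} \cdot 131 \frac{1}{44 + \frac{7}{33}}} = \frac{-27284 + 35154}{-45247 + \frac{7}{2} \cdot 131 \frac{1}{44 + 7 \cdot \frac{1}{33}}} = \frac{7870}{-45247 + \frac{7}{2} \cdot 131 \frac{1}{44 + \frac{7}{33}}} = \frac{7870}{-45247 + \frac{7}{2} \cdot 131 \frac{1}{\frac{1459}{33}}} = \frac{7870}{-45247 + \frac{7}{2} \cdot 131 \cdot \frac{33}{1459}} = \frac{7870}{-45247 + \frac{30261}{2918}} = \frac{7870}{- \frac{132000485}{2918}} = 7870 \left(- \frac{2918}{132000485}\right) = - \frac{4592932}{26400097}$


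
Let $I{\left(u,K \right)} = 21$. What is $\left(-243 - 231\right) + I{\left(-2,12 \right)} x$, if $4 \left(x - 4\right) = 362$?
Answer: $\frac{3021}{2} \approx 1510.5$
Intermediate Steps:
$x = \frac{189}{2}$ ($x = 4 + \frac{1}{4} \cdot 362 = 4 + \frac{181}{2} = \frac{189}{2} \approx 94.5$)
$\left(-243 - 231\right) + I{\left(-2,12 \right)} x = \left(-243 - 231\right) + 21 \cdot \frac{189}{2} = \left(-243 - 231\right) + \frac{3969}{2} = -474 + \frac{3969}{2} = \frac{3021}{2}$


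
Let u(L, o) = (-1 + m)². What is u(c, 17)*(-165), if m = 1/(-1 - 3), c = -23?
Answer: -4125/16 ≈ -257.81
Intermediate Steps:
m = -¼ (m = 1/(-4) = -¼ ≈ -0.25000)
u(L, o) = 25/16 (u(L, o) = (-1 - ¼)² = (-5/4)² = 25/16)
u(c, 17)*(-165) = (25/16)*(-165) = -4125/16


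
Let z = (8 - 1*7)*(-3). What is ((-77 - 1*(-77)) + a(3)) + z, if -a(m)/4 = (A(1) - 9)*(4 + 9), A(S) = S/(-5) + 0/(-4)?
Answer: 2377/5 ≈ 475.40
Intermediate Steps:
A(S) = -S/5 (A(S) = S*(-1/5) + 0*(-1/4) = -S/5 + 0 = -S/5)
a(m) = 2392/5 (a(m) = -4*(-1/5*1 - 9)*(4 + 9) = -4*(-1/5 - 9)*13 = -(-184)*13/5 = -4*(-598/5) = 2392/5)
z = -3 (z = (8 - 7)*(-3) = 1*(-3) = -3)
((-77 - 1*(-77)) + a(3)) + z = ((-77 - 1*(-77)) + 2392/5) - 3 = ((-77 + 77) + 2392/5) - 3 = (0 + 2392/5) - 3 = 2392/5 - 3 = 2377/5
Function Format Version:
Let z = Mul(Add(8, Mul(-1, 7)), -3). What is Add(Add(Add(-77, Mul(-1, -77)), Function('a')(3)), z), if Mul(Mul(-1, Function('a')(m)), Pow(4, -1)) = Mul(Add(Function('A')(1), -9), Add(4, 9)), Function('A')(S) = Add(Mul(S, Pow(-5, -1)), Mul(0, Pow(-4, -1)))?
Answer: Rational(2377, 5) ≈ 475.40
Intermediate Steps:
Function('A')(S) = Mul(Rational(-1, 5), S) (Function('A')(S) = Add(Mul(S, Rational(-1, 5)), Mul(0, Rational(-1, 4))) = Add(Mul(Rational(-1, 5), S), 0) = Mul(Rational(-1, 5), S))
Function('a')(m) = Rational(2392, 5) (Function('a')(m) = Mul(-4, Mul(Add(Mul(Rational(-1, 5), 1), -9), Add(4, 9))) = Mul(-4, Mul(Add(Rational(-1, 5), -9), 13)) = Mul(-4, Mul(Rational(-46, 5), 13)) = Mul(-4, Rational(-598, 5)) = Rational(2392, 5))
z = -3 (z = Mul(Add(8, -7), -3) = Mul(1, -3) = -3)
Add(Add(Add(-77, Mul(-1, -77)), Function('a')(3)), z) = Add(Add(Add(-77, Mul(-1, -77)), Rational(2392, 5)), -3) = Add(Add(Add(-77, 77), Rational(2392, 5)), -3) = Add(Add(0, Rational(2392, 5)), -3) = Add(Rational(2392, 5), -3) = Rational(2377, 5)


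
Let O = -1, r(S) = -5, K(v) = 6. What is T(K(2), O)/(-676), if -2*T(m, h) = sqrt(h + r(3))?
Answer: I*sqrt(6)/1352 ≈ 0.0018118*I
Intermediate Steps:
T(m, h) = -sqrt(-5 + h)/2 (T(m, h) = -sqrt(h - 5)/2 = -sqrt(-5 + h)/2)
T(K(2), O)/(-676) = -sqrt(-5 - 1)/2/(-676) = -I*sqrt(6)/2*(-1/676) = I*sqrt(6)/1352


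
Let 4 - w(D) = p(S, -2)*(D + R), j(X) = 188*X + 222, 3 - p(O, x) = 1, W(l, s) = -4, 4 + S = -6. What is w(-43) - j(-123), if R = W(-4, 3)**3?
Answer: 23120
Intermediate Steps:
S = -10 (S = -4 - 6 = -10)
p(O, x) = 2 (p(O, x) = 3 - 1*1 = 3 - 1 = 2)
j(X) = 222 + 188*X
R = -64 (R = (-4)**3 = -64)
w(D) = 132 - 2*D (w(D) = 4 - 2*(D - 64) = 4 - 2*(-64 + D) = 4 - (-128 + 2*D) = 4 + (128 - 2*D) = 132 - 2*D)
w(-43) - j(-123) = (132 - 2*(-43)) - (222 + 188*(-123)) = (132 + 86) - (222 - 23124) = 218 - 1*(-22902) = 218 + 22902 = 23120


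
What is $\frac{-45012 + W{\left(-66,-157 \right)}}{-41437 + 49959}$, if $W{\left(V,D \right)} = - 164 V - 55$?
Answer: $- \frac{34243}{8522} \approx -4.0182$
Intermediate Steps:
$W{\left(V,D \right)} = -55 - 164 V$
$\frac{-45012 + W{\left(-66,-157 \right)}}{-41437 + 49959} = \frac{-45012 - -10769}{-41437 + 49959} = \frac{-45012 + \left(-55 + 10824\right)}{8522} = \left(-45012 + 10769\right) \frac{1}{8522} = \left(-34243\right) \frac{1}{8522} = - \frac{34243}{8522}$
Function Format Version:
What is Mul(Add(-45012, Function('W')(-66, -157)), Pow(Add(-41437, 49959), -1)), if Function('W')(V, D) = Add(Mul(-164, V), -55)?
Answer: Rational(-34243, 8522) ≈ -4.0182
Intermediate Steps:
Function('W')(V, D) = Add(-55, Mul(-164, V))
Mul(Add(-45012, Function('W')(-66, -157)), Pow(Add(-41437, 49959), -1)) = Mul(Add(-45012, Add(-55, Mul(-164, -66))), Pow(Add(-41437, 49959), -1)) = Mul(Add(-45012, Add(-55, 10824)), Pow(8522, -1)) = Mul(Add(-45012, 10769), Rational(1, 8522)) = Mul(-34243, Rational(1, 8522)) = Rational(-34243, 8522)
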